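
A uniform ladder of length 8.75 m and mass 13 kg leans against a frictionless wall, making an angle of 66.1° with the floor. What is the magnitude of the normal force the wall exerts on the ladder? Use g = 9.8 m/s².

N_wall ≈ 28.2 N

About the foot of the ladder:
Ladder weight 13×9.8 = 127.4 N acts at 4.375 m along the ladder; its horizontal arm is 4.375·cos66.1° = 1.772 m → τ = 225.8 N·m clockwise.
Wall normal N acts horizontally at the top; its moment arm is the height L sinθ = 8.75·sin66.1° = 8 m, counterclockwise.
Balancing moments: N × 8 = 225.8, giving N = 28.2 N.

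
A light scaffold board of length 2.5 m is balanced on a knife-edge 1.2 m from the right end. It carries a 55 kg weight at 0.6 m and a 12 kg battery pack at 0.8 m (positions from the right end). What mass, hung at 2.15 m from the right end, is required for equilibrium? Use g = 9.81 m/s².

m ≈ 39.8 kg

Choose the knife-edge (at 1.2 m from the right end) as the axis so the support reaction has zero arm there.
Weight: 55 × 9.81 = 539.6 N down at 0.6 m → arm 0.6 m, τ = 539.6 × 0.6 = 323.8 N·m clockwise.
Battery pack: 12 × 9.81 = 117.7 N down at 0.8 m → arm 0.4 m, τ = 117.7 × 0.4 = 47.08 N·m clockwise.
Net moment of known loads = 370.9 N·m clockwise.
An unknown mass m at 2.15 m has arm 0.95 m; its moment is m·g·0.95 counterclockwise.
Setting net torque to zero: m × 9.81 × 0.95 = 370.9 → m = 370.9 / (9.81 × 0.95) = 39.8 kg.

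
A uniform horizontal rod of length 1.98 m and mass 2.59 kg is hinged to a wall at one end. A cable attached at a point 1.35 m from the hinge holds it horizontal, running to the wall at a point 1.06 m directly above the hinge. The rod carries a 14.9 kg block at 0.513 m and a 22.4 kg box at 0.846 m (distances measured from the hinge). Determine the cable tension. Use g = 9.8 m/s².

T ≈ 343 N

Taking torques about the hinge:
Beam weight: 2.59 × 9.8 = 25.38 N down at 0.99 m → arm 0.99 m, τ = 25.38 × 0.99 = 25.13 N·m clockwise.
Block: 14.9 × 9.8 = 146 N down at 0.513 m → arm 0.513 m, τ = 146 × 0.513 = 74.9 N·m clockwise.
Box: 22.4 × 9.8 = 219.5 N down at 0.846 m → arm 0.846 m, τ = 219.5 × 0.846 = 185.7 N·m clockwise.
Total clockwise load moment = 285.7 N·m.
The cable tension T acts at 1.35 m; only its component perpendicular to the rod, T sinθ, produces torque. sinθ = h/√(h²+d²) = 1.06/√(1.06²+1.35²) = 0.6176.
For rotational equilibrium, T × 1.35 × 0.6176 = 285.7, so T = 285.7 / 0.8338 = 343 N.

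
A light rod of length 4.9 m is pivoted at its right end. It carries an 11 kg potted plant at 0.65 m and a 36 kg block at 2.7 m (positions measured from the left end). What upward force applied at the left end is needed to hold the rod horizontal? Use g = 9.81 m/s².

F ≈ 252 N

About the right end:
Potted plant: 11 × 9.81 = 107.9 N down at 0.65 m → arm 4.25 m, τ = 107.9 × 4.25 = 458.6 N·m counterclockwise.
Block: 36 × 9.81 = 353.2 N down at 2.7 m → arm 2.2 m, τ = 353.2 × 2.2 = 777 N·m counterclockwise.
Net moment of the loads = 1236 N·m counterclockwise.
The upward force F acts at the left end, arm 4.9 m, giving F × 4.9 clockwise.
Setting net torque to zero: F × 4.9 = 1236 → F = 1236 / 4.9 = 252 N.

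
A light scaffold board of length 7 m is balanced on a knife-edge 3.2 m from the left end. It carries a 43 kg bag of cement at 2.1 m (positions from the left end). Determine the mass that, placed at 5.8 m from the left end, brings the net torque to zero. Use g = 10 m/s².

m ≈ 18.2 kg

Sum moments about the knife-edge (at 3.2 m from the left end) (the support reaction has zero arm there).
Bag of cement: 43 × 10 = 430 N down at 2.1 m → arm 1.1 m, τ = 430 × 1.1 = 473 N·m counterclockwise.
Net moment of known loads = 473 N·m counterclockwise.
An unknown mass m at 5.8 m has arm 2.6 m; its moment is m·g·2.6 clockwise.
Setting net torque to zero: m × 10 × 2.6 = 473 → m = 473 / (10 × 2.6) = 18.2 kg.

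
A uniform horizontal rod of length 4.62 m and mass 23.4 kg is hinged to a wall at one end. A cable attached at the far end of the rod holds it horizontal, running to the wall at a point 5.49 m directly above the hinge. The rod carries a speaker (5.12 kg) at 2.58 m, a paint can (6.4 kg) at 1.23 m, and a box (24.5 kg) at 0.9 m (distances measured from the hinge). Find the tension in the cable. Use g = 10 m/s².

T ≈ 275 N

Choose the hinge as the axis so the unknown hinge reaction has zero arm there.
Beam weight: 23.4 × 10 = 234 N down at 2.31 m → arm 2.31 m, τ = 234 × 2.31 = 540.5 N·m clockwise.
Speaker: 5.12 × 10 = 51.2 N down at 2.58 m → arm 2.58 m, τ = 51.2 × 2.58 = 132.1 N·m clockwise.
Paint can: 6.4 × 10 = 64 N down at 1.23 m → arm 1.23 m, τ = 64 × 1.23 = 78.72 N·m clockwise.
Box: 24.5 × 10 = 245 N down at 0.9 m → arm 0.9 m, τ = 245 × 0.9 = 220.5 N·m clockwise.
Total clockwise load moment = 971.8 N·m.
The cable tension T acts at 4.62 m; only its component perpendicular to the rod, T sinθ, produces torque. sinθ = h/√(h²+d²) = 5.49/√(5.49²+4.62²) = 0.7651.
Setting net torque to zero: T × 4.62 × 0.7651 = 971.8 → T = 971.8 / 3.535 = 275 N.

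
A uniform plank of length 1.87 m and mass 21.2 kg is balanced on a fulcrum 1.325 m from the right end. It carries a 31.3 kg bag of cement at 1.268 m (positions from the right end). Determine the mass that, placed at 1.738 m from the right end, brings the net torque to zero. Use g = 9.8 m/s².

Take moments about the fulcrum (at 1.325 m from the right end).
Beam weight: 21.2 × 9.8 = 207.8 N down at 0.935 m → arm 0.39 m, τ = 207.8 × 0.39 = 81.04 N·m clockwise.
Bag of cement: 31.3 × 9.8 = 306.7 N down at 1.268 m → arm 0.057 m, τ = 306.7 × 0.057 = 17.48 N·m clockwise.
Net moment of known loads = 98.52 N·m clockwise.
An unknown mass m at 1.738 m has arm 0.413 m; its moment is m·g·0.413 counterclockwise.
Στ = 0 ⇒ m × 9.8 × 0.413 = 98.52 ⇒ m = 98.52 / (9.8 × 0.413) = 24.3 kg.

m ≈ 24.3 kg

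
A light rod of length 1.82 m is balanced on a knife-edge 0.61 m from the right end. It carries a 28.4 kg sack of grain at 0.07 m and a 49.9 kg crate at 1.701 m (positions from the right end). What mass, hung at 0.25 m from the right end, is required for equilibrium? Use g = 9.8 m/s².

m ≈ 109 kg

Take moments about the knife-edge (at 0.61 m from the right end).
Sack of grain: 28.4 × 9.8 = 278.3 N down at 0.07 m → arm 0.54 m, τ = 278.3 × 0.54 = 150.3 N·m clockwise.
Crate: 49.9 × 9.8 = 489 N down at 1.701 m → arm 1.091 m, τ = 489 × 1.091 = 533.5 N·m counterclockwise.
Net moment of known loads = 383.2 N·m counterclockwise.
An unknown mass m at 0.25 m has arm 0.36 m; its moment is m·g·0.36 clockwise.
Setting net torque to zero: m × 9.8 × 0.36 = 383.2 → m = 383.2 / (9.8 × 0.36) = 109 kg.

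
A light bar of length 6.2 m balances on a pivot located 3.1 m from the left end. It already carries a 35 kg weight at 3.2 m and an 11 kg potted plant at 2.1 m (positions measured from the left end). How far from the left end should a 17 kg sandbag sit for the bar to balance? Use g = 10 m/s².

Sum moments about the pivot (at 3.1 m from the left end) (the support reaction has zero arm there).
Weight: 35 × 10 = 350 N down at 3.2 m → arm 0.1 m, τ = 350 × 0.1 = 35 N·m clockwise.
Potted plant: 11 × 10 = 110 N down at 2.1 m → arm 1 m, τ = 110 × 1 = 110 N·m counterclockwise.
Net moment of existing loads = 75 N·m counterclockwise.
The sandbag weighs 17 × 10 = 170 N and must supply an equal clockwise moment, so its lever arm about the pivot is 75 / 170 = 0.441 m.
That puts it at 3.1 + 0.441 = 3.54 m from the left end.

x ≈ 3.54 m from the left end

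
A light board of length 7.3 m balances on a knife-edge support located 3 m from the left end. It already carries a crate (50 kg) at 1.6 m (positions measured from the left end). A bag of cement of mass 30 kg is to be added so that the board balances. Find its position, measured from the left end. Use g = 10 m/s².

x ≈ 5.33 m from the left end

Taking torques about the knife-edge support (at 3 m from the left end):
Crate: 50 × 10 = 500 N down at 1.6 m → arm 1.4 m, τ = 500 × 1.4 = 700 N·m counterclockwise.
Net moment of existing loads = 700 N·m counterclockwise.
The bag of cement weighs 30 × 10 = 300 N and must supply an equal clockwise moment, so its lever arm about the knife-edge support is 700 / 300 = 2.33 m.
That puts it at 3 + 2.33 = 5.33 m from the left end.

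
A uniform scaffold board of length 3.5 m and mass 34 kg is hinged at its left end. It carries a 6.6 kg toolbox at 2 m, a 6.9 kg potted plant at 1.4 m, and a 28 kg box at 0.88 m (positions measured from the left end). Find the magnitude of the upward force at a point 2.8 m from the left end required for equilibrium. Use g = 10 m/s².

Choose the left end as the axis so the unknown pivot reaction has zero arm there.
Beam weight: 34 × 10 = 340 N down at 1.75 m → arm 1.75 m, τ = 340 × 1.75 = 595 N·m clockwise.
Toolbox: 6.6 × 10 = 66 N down at 2 m → arm 2 m, τ = 66 × 2 = 132 N·m clockwise.
Potted plant: 6.9 × 10 = 69 N down at 1.4 m → arm 1.4 m, τ = 69 × 1.4 = 96.6 N·m clockwise.
Box: 28 × 10 = 280 N down at 0.88 m → arm 0.88 m, τ = 280 × 0.88 = 246.4 N·m clockwise.
Net moment of the loads = 1070 N·m clockwise.
The upward force F acts at a point 2.8 m from the left end, arm 2.8 m, giving F × 2.8 counterclockwise.
Στ = 0 ⇒ F × 2.8 = 1070 ⇒ F = 1070 / 2.8 = 382 N.

F ≈ 382 N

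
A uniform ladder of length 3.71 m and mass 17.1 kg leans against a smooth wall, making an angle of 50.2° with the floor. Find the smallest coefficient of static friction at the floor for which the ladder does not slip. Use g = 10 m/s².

Take moments about the foot of the ladder.
Ladder weight 17.1×10 = 171 N acts at 1.855 m along the ladder; its horizontal arm is 1.855·cos50.2° = 1.187 m → τ = 203 N·m clockwise.
Wall normal N acts horizontally at the top; its moment arm is the height L sinθ = 3.71·sin50.2° = 2.85 m, counterclockwise.
Balancing moments: N × 2.85 = 203, giving N = 71.23 N.
ΣFx = 0 ⇒ f = N_wall = 71.23 N. ΣFy = 0 ⇒ N_floor = 171 N.
μ_min = f / N_floor = 71.23 / 171 = 0.417.

μ_min ≈ 0.417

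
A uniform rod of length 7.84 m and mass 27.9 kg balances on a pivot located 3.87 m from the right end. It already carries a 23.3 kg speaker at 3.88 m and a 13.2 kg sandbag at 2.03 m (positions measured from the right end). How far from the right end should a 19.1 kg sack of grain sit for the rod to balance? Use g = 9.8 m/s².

About the pivot (at 3.87 m from the right end):
Beam weight: 27.9 × 9.8 = 273.4 N down at 3.92 m → arm 0.05 m, τ = 273.4 × 0.05 = 13.67 N·m counterclockwise.
Speaker: 23.3 × 9.8 = 228.3 N down at 3.88 m → arm 0.01 m, τ = 228.3 × 0.01 = 2.283 N·m counterclockwise.
Sandbag: 13.2 × 9.8 = 129.4 N down at 2.03 m → arm 1.84 m, τ = 129.4 × 1.84 = 238.1 N·m clockwise.
Net moment of existing loads = 222.1 N·m clockwise.
The sack of grain weighs 19.1 × 9.8 = 187.2 N and must supply an equal counterclockwise moment, so its lever arm about the pivot is 222.1 / 187.2 = 1.19 m.
That puts it at 3.87 + 1.19 = 5.06 m from the right end.

x ≈ 5.06 m from the right end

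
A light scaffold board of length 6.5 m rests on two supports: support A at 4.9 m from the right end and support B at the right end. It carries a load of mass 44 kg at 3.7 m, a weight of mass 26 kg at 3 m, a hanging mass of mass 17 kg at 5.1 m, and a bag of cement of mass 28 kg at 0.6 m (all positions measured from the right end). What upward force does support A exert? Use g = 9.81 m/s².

About support B:
Load: 44 × 9.81 = 431.6 N down at 3.7 m → arm 3.7 m, τ = 431.6 × 3.7 = 1597 N·m counterclockwise.
Weight: 26 × 9.81 = 255.1 N down at 3 m → arm 3 m, τ = 255.1 × 3 = 765.3 N·m counterclockwise.
Hanging mass: 17 × 9.81 = 166.8 N down at 5.1 m → arm 5.1 m, τ = 166.8 × 5.1 = 850.7 N·m counterclockwise.
Bag of cement: 28 × 9.81 = 274.7 N down at 0.6 m → arm 0.6 m, τ = 274.7 × 0.6 = 164.8 N·m counterclockwise.
Net load moment about support B = 3378 N·m counterclockwise.
Reaction R at support A is upward at 4.9 m, arm 4.9 m → moment R × 4.9 clockwise.
Setting net torque to zero: R × 4.9 = 3378 → R = 689 N.

R_A ≈ 689 N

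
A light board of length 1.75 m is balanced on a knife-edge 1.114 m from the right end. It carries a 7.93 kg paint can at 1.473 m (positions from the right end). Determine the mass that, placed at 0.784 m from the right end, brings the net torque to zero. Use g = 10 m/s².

Sum moments about the knife-edge (at 1.114 m from the right end) (the support reaction has zero arm there).
Paint can: 7.93 × 10 = 79.3 N down at 1.473 m → arm 0.359 m, τ = 79.3 × 0.359 = 28.47 N·m counterclockwise.
Net moment of known loads = 28.47 N·m counterclockwise.
An unknown mass m at 0.784 m has arm 0.33 m; its moment is m·g·0.33 clockwise.
Balancing moments: m × 10 × 0.33 = 28.47, giving m = 28.47 / (10 × 0.33) = 8.63 kg.

m ≈ 8.63 kg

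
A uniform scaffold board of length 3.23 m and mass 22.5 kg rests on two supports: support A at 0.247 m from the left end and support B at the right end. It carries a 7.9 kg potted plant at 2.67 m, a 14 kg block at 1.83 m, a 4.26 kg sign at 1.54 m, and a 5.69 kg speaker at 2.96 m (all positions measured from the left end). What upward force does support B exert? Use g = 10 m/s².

Taking torques about support A:
Beam weight: 22.5 × 10 = 225 N down at 1.615 m → arm 1.368 m, τ = 225 × 1.368 = 307.8 N·m clockwise.
Potted plant: 7.9 × 10 = 79 N down at 2.67 m → arm 2.423 m, τ = 79 × 2.423 = 191.4 N·m clockwise.
Block: 14 × 10 = 140 N down at 1.83 m → arm 1.583 m, τ = 140 × 1.583 = 221.6 N·m clockwise.
Sign: 4.26 × 10 = 42.6 N down at 1.54 m → arm 1.293 m, τ = 42.6 × 1.293 = 55.08 N·m clockwise.
Speaker: 5.69 × 10 = 56.9 N down at 2.96 m → arm 2.713 m, τ = 56.9 × 2.713 = 154.4 N·m clockwise.
Net load moment about support A = 930.3 N·m clockwise.
Reaction R at support B is upward at 3.23 m, arm 2.983 m → moment R × 2.983 counterclockwise.
Setting net torque to zero: R × 2.983 = 930.3 → R = 312 N.

R_B ≈ 312 N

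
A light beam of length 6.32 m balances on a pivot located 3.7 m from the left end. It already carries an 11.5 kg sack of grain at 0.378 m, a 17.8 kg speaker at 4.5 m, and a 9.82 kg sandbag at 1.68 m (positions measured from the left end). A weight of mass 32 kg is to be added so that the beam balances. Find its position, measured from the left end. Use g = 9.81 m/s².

Choose the pivot (at 3.7 m from the left end) as the axis so the support reaction has zero arm there.
Sack of grain: 11.5 × 9.81 = 112.8 N down at 0.378 m → arm 3.322 m, τ = 112.8 × 3.322 = 374.7 N·m counterclockwise.
Speaker: 17.8 × 9.81 = 174.6 N down at 4.5 m → arm 0.8 m, τ = 174.6 × 0.8 = 139.7 N·m clockwise.
Sandbag: 9.82 × 9.81 = 96.33 N down at 1.68 m → arm 2.02 m, τ = 96.33 × 2.02 = 194.6 N·m counterclockwise.
Net moment of existing loads = 429.6 N·m counterclockwise.
The weight weighs 32 × 9.81 = 313.9 N and must supply an equal clockwise moment, so its lever arm about the pivot is 429.6 / 313.9 = 1.37 m.
That puts it at 3.7 + 1.37 = 5.07 m from the left end.

x ≈ 5.07 m from the left end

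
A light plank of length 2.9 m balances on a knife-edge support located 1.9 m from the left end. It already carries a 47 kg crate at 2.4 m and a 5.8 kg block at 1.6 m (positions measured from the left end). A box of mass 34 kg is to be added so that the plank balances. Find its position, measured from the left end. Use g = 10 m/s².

About the knife-edge support (at 1.9 m from the left end):
Crate: 47 × 10 = 470 N down at 2.4 m → arm 0.5 m, τ = 470 × 0.5 = 235 N·m clockwise.
Block: 5.8 × 10 = 58 N down at 1.6 m → arm 0.3 m, τ = 58 × 0.3 = 17.4 N·m counterclockwise.
Net moment of existing loads = 217.6 N·m clockwise.
The box weighs 34 × 10 = 340 N and must supply an equal counterclockwise moment, so its lever arm about the knife-edge support is 217.6 / 340 = 0.64 m.
That puts it at 1.9 − 0.64 = 1.26 m from the left end.

x ≈ 1.26 m from the left end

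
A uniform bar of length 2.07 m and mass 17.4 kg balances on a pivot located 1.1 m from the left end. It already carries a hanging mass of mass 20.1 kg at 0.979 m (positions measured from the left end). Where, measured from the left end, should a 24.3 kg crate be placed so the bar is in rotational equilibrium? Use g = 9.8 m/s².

x ≈ 1.25 m from the left end

Take moments about the pivot (at 1.1 m from the left end).
Beam weight: 17.4 × 9.8 = 170.5 N down at 1.035 m → arm 0.065 m, τ = 170.5 × 0.065 = 11.08 N·m counterclockwise.
Hanging mass: 20.1 × 9.8 = 197 N down at 0.979 m → arm 0.121 m, τ = 197 × 0.121 = 23.84 N·m counterclockwise.
Net moment of existing loads = 34.92 N·m counterclockwise.
The crate weighs 24.3 × 9.8 = 238.1 N and must supply an equal clockwise moment, so its lever arm about the pivot is 34.92 / 238.1 = 0.147 m.
That puts it at 1.1 + 0.147 = 1.25 m from the left end.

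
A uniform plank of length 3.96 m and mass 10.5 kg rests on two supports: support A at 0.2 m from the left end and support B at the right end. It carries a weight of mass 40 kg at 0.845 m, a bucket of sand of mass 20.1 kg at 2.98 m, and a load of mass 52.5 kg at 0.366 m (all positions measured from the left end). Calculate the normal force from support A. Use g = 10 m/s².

R_A ≈ 941 N

Take moments about support B.
Beam weight: 10.5 × 10 = 105 N down at 1.98 m → arm 1.98 m, τ = 105 × 1.98 = 207.9 N·m counterclockwise.
Weight: 40 × 10 = 400 N down at 0.845 m → arm 3.115 m, τ = 400 × 3.115 = 1246 N·m counterclockwise.
Bucket of sand: 20.1 × 10 = 201 N down at 2.98 m → arm 0.98 m, τ = 201 × 0.98 = 197 N·m counterclockwise.
Load: 52.5 × 10 = 525 N down at 0.366 m → arm 3.594 m, τ = 525 × 3.594 = 1887 N·m counterclockwise.
Net load moment about support B = 3538 N·m counterclockwise.
Reaction R at support A is upward at 0.2 m, arm 3.76 m → moment R × 3.76 clockwise.
Balancing moments: R × 3.76 = 3538, giving R = 941 N.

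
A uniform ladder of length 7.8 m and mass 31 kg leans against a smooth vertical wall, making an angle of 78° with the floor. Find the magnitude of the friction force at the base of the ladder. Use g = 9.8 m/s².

f ≈ 32.3 N

Take moments about the foot of the ladder.
Ladder weight 31×9.8 = 303.8 N acts at 3.9 m along the ladder; its horizontal arm is 3.9·cos78° = 0.8109 m → τ = 246.4 N·m clockwise.
Wall normal N acts horizontally at the top; its moment arm is the height L sinθ = 7.8·sin78° = 7.63 m, counterclockwise.
Balancing moments: N × 7.63 = 246.4, giving N = 32.3 N.
ΣFx = 0: friction at the foot balances the wall's push, so f = N_wall = 32.3 N.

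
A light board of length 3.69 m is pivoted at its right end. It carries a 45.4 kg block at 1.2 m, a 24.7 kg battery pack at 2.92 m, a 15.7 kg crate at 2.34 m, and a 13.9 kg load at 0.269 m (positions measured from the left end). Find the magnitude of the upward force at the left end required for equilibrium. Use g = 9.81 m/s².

F ≈ 534 N

Take moments about the right end.
Block: 45.4 × 9.81 = 445.4 N down at 1.2 m → arm 2.49 m, τ = 445.4 × 2.49 = 1109 N·m counterclockwise.
Battery pack: 24.7 × 9.81 = 242.3 N down at 2.92 m → arm 0.77 m, τ = 242.3 × 0.77 = 186.6 N·m counterclockwise.
Crate: 15.7 × 9.81 = 154 N down at 2.34 m → arm 1.35 m, τ = 154 × 1.35 = 207.9 N·m counterclockwise.
Load: 13.9 × 9.81 = 136.4 N down at 0.269 m → arm 3.421 m, τ = 136.4 × 3.421 = 466.6 N·m counterclockwise.
Net moment of the loads = 1970 N·m counterclockwise.
The upward force F acts at the left end, arm 3.69 m, giving F × 3.69 clockwise.
Setting net torque to zero: F × 3.69 = 1970 → F = 1970 / 3.69 = 534 N.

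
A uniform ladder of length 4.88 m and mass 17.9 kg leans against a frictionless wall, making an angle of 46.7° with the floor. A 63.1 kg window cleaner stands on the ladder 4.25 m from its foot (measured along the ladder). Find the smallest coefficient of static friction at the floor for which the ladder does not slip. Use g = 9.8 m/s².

Sum moments about the foot of the ladder (the floor normal and friction both act there and drop out).
Ladder weight 17.9×9.8 = 175.4 N acts at 2.44 m along the ladder; its horizontal arm is 2.44·cos46.7° = 1.673 m → τ = 293.4 N·m clockwise.
Window cleaner: 63.1×9.8 = 618.4 N at 4.25 m → arm 2.915 m → τ = 1803 N·m clockwise.
Wall normal N acts horizontally at the top; its moment arm is the height L sinθ = 4.88·sin46.7° = 3.552 m, counterclockwise.
Balancing moments: N × 3.552 = 2096, giving N = 590.1 N.
ΣFx = 0 ⇒ f = N_wall = 590.1 N. ΣFy = 0 ⇒ N_floor = 793.8 N.
μ_min = f / N_floor = 590.1 / 793.8 = 0.743.

μ_min ≈ 0.743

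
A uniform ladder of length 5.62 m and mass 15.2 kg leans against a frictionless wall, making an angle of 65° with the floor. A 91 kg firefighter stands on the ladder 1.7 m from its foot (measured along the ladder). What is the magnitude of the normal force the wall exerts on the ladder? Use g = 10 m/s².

N_wall ≈ 164 N

Sum moments about the foot of the ladder (the floor normal and friction both act there and drop out).
Ladder weight 15.2×10 = 152 N acts at 2.81 m along the ladder; its horizontal arm is 2.81·cos65° = 1.188 m → τ = 180.6 N·m clockwise.
Firefighter: 91×10 = 910 N at 1.7 m → arm 0.7185 m → τ = 653.8 N·m clockwise.
Wall normal N acts horizontally at the top; its moment arm is the height L sinθ = 5.62·sin65° = 5.093 m, counterclockwise.
Στ = 0 ⇒ N × 5.093 = 834.4 ⇒ N = 164 N.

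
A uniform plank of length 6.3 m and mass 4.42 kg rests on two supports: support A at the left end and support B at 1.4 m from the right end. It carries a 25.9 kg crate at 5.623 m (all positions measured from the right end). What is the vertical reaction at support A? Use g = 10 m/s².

R_A ≈ 239 N

About support B:
Beam weight: 4.42 × 10 = 44.2 N down at 3.15 m → arm 1.75 m, τ = 44.2 × 1.75 = 77.35 N·m counterclockwise.
Crate: 25.9 × 10 = 259 N down at 5.623 m → arm 4.223 m, τ = 259 × 4.223 = 1094 N·m counterclockwise.
Net load moment about support B = 1171 N·m counterclockwise.
Reaction R at support A is upward at 6.3 m, arm 4.9 m → moment R × 4.9 clockwise.
Setting net torque to zero: R × 4.9 = 1171 → R = 239 N.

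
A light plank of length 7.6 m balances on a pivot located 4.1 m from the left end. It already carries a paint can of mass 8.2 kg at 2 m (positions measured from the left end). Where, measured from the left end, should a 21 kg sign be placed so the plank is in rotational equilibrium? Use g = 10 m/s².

Take moments about the pivot (at 4.1 m from the left end).
Paint can: 8.2 × 10 = 82 N down at 2 m → arm 2.1 m, τ = 82 × 2.1 = 172.2 N·m counterclockwise.
Net moment of existing loads = 172.2 N·m counterclockwise.
The sign weighs 21 × 10 = 210 N and must supply an equal clockwise moment, so its lever arm about the pivot is 172.2 / 210 = 0.82 m.
That puts it at 4.1 + 0.82 = 4.92 m from the left end.

x ≈ 4.92 m from the left end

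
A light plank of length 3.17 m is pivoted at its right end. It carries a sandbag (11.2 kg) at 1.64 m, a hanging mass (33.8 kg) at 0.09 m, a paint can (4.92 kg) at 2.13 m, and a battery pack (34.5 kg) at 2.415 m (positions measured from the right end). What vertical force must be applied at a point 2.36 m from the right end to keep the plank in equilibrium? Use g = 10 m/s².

F ≈ 488 N

Choose the right end as the axis so the unknown pivot reaction has zero arm there.
Sandbag: 11.2 × 10 = 112 N down at 1.64 m → arm 1.64 m, τ = 112 × 1.64 = 183.7 N·m counterclockwise.
Hanging mass: 33.8 × 10 = 338 N down at 0.09 m → arm 0.09 m, τ = 338 × 0.09 = 30.42 N·m counterclockwise.
Paint can: 4.92 × 10 = 49.2 N down at 2.13 m → arm 2.13 m, τ = 49.2 × 2.13 = 104.8 N·m counterclockwise.
Battery pack: 34.5 × 10 = 345 N down at 2.415 m → arm 2.415 m, τ = 345 × 2.415 = 833.2 N·m counterclockwise.
Net moment of the loads = 1152 N·m counterclockwise.
The upward force F acts at a point 2.36 m from the right end, arm 2.36 m, giving F × 2.36 clockwise.
Setting net torque to zero: F × 2.36 = 1152 → F = 1152 / 2.36 = 488 N.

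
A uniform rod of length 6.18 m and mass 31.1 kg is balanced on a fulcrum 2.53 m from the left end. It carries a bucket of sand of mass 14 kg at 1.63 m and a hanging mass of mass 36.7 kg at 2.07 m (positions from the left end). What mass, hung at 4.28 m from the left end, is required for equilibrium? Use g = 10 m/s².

About the fulcrum (at 2.53 m from the left end):
Beam weight: 31.1 × 10 = 311 N down at 3.09 m → arm 0.56 m, τ = 311 × 0.56 = 174.2 N·m clockwise.
Bucket of sand: 14 × 10 = 140 N down at 1.63 m → arm 0.9 m, τ = 140 × 0.9 = 126 N·m counterclockwise.
Hanging mass: 36.7 × 10 = 367 N down at 2.07 m → arm 0.46 m, τ = 367 × 0.46 = 168.8 N·m counterclockwise.
Net moment of known loads = 120.6 N·m counterclockwise.
An unknown mass m at 4.28 m has arm 1.75 m; its moment is m·g·1.75 clockwise.
Setting net torque to zero: m × 10 × 1.75 = 120.6 → m = 120.6 / (10 × 1.75) = 6.89 kg.

m ≈ 6.89 kg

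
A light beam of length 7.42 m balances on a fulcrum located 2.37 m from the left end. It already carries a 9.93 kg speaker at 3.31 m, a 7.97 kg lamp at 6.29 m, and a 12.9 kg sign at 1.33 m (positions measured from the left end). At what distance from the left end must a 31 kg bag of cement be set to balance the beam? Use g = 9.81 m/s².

x ≈ 1.49 m from the left end

Taking torques about the fulcrum (at 2.37 m from the left end):
Speaker: 9.93 × 9.81 = 97.41 N down at 3.31 m → arm 0.94 m, τ = 97.41 × 0.94 = 91.57 N·m clockwise.
Lamp: 7.97 × 9.81 = 78.19 N down at 6.29 m → arm 3.92 m, τ = 78.19 × 3.92 = 306.5 N·m clockwise.
Sign: 12.9 × 9.81 = 126.5 N down at 1.33 m → arm 1.04 m, τ = 126.5 × 1.04 = 131.6 N·m counterclockwise.
Net moment of existing loads = 266.5 N·m clockwise.
The bag of cement weighs 31 × 9.81 = 304.1 N and must supply an equal counterclockwise moment, so its lever arm about the fulcrum is 266.5 / 304.1 = 0.876 m.
That puts it at 2.37 − 0.876 = 1.49 m from the left end.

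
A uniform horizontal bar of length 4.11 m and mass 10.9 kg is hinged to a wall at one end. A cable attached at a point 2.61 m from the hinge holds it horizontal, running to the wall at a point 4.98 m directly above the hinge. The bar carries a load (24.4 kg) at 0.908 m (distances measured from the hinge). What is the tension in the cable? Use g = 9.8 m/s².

Sum moments about the hinge (the unknown hinge reaction has zero arm there).
Beam weight: 10.9 × 9.8 = 106.8 N down at 2.055 m → arm 2.055 m, τ = 106.8 × 2.055 = 219.5 N·m clockwise.
Load: 24.4 × 9.8 = 239.1 N down at 0.908 m → arm 0.908 m, τ = 239.1 × 0.908 = 217.1 N·m clockwise.
Total clockwise load moment = 436.6 N·m.
The cable tension T acts at 2.61 m; only its component perpendicular to the bar, T sinθ, produces torque. sinθ = h/√(h²+d²) = 4.98/√(4.98²+2.61²) = 0.8857.
For rotational equilibrium, T × 2.61 × 0.8857 = 436.6, so T = 436.6 / 2.312 = 189 N.

T ≈ 189 N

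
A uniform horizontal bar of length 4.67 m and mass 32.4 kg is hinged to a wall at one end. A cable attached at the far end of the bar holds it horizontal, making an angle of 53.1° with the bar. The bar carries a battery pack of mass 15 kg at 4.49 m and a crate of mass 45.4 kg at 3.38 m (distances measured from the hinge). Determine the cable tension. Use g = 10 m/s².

T ≈ 794 N

Sum moments about the hinge (the unknown hinge reaction has zero arm there).
Beam weight: 32.4 × 10 = 324 N down at 2.335 m → arm 2.335 m, τ = 324 × 2.335 = 756.5 N·m clockwise.
Battery pack: 15 × 10 = 150 N down at 4.49 m → arm 4.49 m, τ = 150 × 4.49 = 673.5 N·m clockwise.
Crate: 45.4 × 10 = 454 N down at 3.38 m → arm 3.38 m, τ = 454 × 3.38 = 1535 N·m clockwise.
Total clockwise load moment = 2965 N·m.
The cable tension T acts at 4.67 m; only its component perpendicular to the bar, T sinθ, produces torque. sin 53.1° = 0.7997.
Setting net torque to zero: T × 4.67 × 0.7997 = 2965 → T = 2965 / 3.735 = 794 N.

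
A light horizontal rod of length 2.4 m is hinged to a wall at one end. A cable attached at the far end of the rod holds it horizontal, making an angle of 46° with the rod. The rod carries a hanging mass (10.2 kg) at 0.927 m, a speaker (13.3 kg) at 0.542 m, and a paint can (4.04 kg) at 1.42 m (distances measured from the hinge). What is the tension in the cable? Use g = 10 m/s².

T ≈ 130 N

Take moments about the hinge.
Hanging mass: 10.2 × 10 = 102 N down at 0.927 m → arm 0.927 m, τ = 102 × 0.927 = 94.55 N·m clockwise.
Speaker: 13.3 × 10 = 133 N down at 0.542 m → arm 0.542 m, τ = 133 × 0.542 = 72.09 N·m clockwise.
Paint can: 4.04 × 10 = 40.4 N down at 1.42 m → arm 1.42 m, τ = 40.4 × 1.42 = 57.37 N·m clockwise.
Total clockwise load moment = 224 N·m.
The cable tension T acts at 2.4 m; only its component perpendicular to the rod, T sinθ, produces torque. sin 46° = 0.7193.
Στ = 0 ⇒ T × 2.4 × 0.7193 = 224 ⇒ T = 224 / 1.726 = 130 N.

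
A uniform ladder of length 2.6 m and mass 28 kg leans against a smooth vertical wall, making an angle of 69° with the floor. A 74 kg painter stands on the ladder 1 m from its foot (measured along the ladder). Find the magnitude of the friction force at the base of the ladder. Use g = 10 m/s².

Taking torques about the foot of the ladder:
Ladder weight 28×10 = 280 N acts at 1.3 m along the ladder; its horizontal arm is 1.3·cos69° = 0.4659 m → τ = 130.5 N·m clockwise.
Painter: 74×10 = 740 N at 1 m → arm 0.3584 m → τ = 265.2 N·m clockwise.
Wall normal N acts horizontally at the top; its moment arm is the height L sinθ = 2.6·sin69° = 2.427 m, counterclockwise.
Setting net torque to zero: N × 2.427 = 395.7 → N = 163 N.
ΣFx = 0: friction at the foot balances the wall's push, so f = N_wall = 163 N.

f ≈ 163 N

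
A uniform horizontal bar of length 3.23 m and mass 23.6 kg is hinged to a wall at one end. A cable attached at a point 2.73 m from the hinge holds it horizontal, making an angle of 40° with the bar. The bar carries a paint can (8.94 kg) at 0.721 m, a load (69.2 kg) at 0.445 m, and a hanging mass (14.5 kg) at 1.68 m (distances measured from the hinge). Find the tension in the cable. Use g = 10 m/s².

About the hinge:
Beam weight: 23.6 × 10 = 236 N down at 1.615 m → arm 1.615 m, τ = 236 × 1.615 = 381.1 N·m clockwise.
Paint can: 8.94 × 10 = 89.4 N down at 0.721 m → arm 0.721 m, τ = 89.4 × 0.721 = 64.46 N·m clockwise.
Load: 69.2 × 10 = 692 N down at 0.445 m → arm 0.445 m, τ = 692 × 0.445 = 307.9 N·m clockwise.
Hanging mass: 14.5 × 10 = 145 N down at 1.68 m → arm 1.68 m, τ = 145 × 1.68 = 243.6 N·m clockwise.
Total clockwise load moment = 997.1 N·m.
The cable tension T acts at 2.73 m; only its component perpendicular to the bar, T sinθ, produces torque. sin 40° = 0.6428.
Στ = 0 ⇒ T × 2.73 × 0.6428 = 997.1 ⇒ T = 997.1 / 1.755 = 568 N.

T ≈ 568 N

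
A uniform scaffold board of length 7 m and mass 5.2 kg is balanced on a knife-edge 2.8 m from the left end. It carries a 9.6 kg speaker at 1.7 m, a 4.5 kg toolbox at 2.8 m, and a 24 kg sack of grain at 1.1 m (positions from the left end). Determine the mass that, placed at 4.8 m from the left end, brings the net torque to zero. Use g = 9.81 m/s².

Choose the knife-edge (at 2.8 m from the left end) as the axis so the support reaction has zero arm there.
Beam weight: 5.2 × 9.81 = 51.01 N down at 3.5 m → arm 0.7 m, τ = 51.01 × 0.7 = 35.71 N·m clockwise.
Speaker: 9.6 × 9.81 = 94.18 N down at 1.7 m → arm 1.1 m, τ = 94.18 × 1.1 = 103.6 N·m counterclockwise.
Toolbox: acts at the knife-edge, moment arm 0 → no torque.
Sack of grain: 24 × 9.81 = 235.4 N down at 1.1 m → arm 1.7 m, τ = 235.4 × 1.7 = 400.2 N·m counterclockwise.
Net moment of known loads = 468.1 N·m counterclockwise.
An unknown mass m at 4.8 m has arm 2 m; its moment is m·g·2 clockwise.
For rotational equilibrium, m × 9.81 × 2 = 468.1, so m = 468.1 / (9.81 × 2) = 23.9 kg.

m ≈ 23.9 kg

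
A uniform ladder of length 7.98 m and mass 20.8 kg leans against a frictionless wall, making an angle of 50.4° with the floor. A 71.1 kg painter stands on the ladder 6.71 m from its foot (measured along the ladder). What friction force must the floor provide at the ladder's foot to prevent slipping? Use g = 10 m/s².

f ≈ 581 N

Choose the foot of the ladder as the axis so the floor normal and friction both act there and drop out.
Ladder weight 20.8×10 = 208 N acts at 3.99 m along the ladder; its horizontal arm is 3.99·cos50.4° = 2.543 m → τ = 528.9 N·m clockwise.
Painter: 71.1×10 = 711 N at 6.71 m → arm 4.277 m → τ = 3041 N·m clockwise.
Wall normal N acts horizontally at the top; its moment arm is the height L sinθ = 7.98·sin50.4° = 6.149 m, counterclockwise.
Balancing moments: N × 6.149 = 3570, giving N = 581 N.
ΣFx = 0: friction at the foot balances the wall's push, so f = N_wall = 581 N.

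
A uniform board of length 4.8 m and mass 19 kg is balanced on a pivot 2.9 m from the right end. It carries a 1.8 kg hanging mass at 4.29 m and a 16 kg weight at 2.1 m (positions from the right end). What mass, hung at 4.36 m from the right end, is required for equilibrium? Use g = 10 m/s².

About the pivot (at 2.9 m from the right end):
Beam weight: 19 × 10 = 190 N down at 2.4 m → arm 0.5 m, τ = 190 × 0.5 = 95 N·m clockwise.
Hanging mass: 1.8 × 10 = 18 N down at 4.29 m → arm 1.39 m, τ = 18 × 1.39 = 25.02 N·m counterclockwise.
Weight: 16 × 10 = 160 N down at 2.1 m → arm 0.8 m, τ = 160 × 0.8 = 128 N·m clockwise.
Net moment of known loads = 198 N·m clockwise.
An unknown mass m at 4.36 m has arm 1.46 m; its moment is m·g·1.46 counterclockwise.
For rotational equilibrium, m × 10 × 1.46 = 198, so m = 198 / (10 × 1.46) = 13.6 kg.

m ≈ 13.6 kg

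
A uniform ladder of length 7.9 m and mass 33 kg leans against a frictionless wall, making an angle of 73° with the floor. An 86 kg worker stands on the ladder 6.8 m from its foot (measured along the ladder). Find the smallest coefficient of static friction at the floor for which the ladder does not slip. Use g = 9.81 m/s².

μ_min ≈ 0.233

Sum moments about the foot of the ladder (the floor normal and friction both act there and drop out).
Ladder weight 33×9.81 = 323.7 N acts at 3.95 m along the ladder; its horizontal arm is 3.95·cos73° = 1.155 m → τ = 373.9 N·m clockwise.
Worker: 86×9.81 = 843.7 N at 6.8 m → arm 1.988 m → τ = 1677 N·m clockwise.
Wall normal N acts horizontally at the top; its moment arm is the height L sinθ = 7.9·sin73° = 7.555 m, counterclockwise.
Setting net torque to zero: N × 7.555 = 2051 → N = 271.5 N.
ΣFx = 0 ⇒ f = N_wall = 271.5 N. ΣFy = 0 ⇒ N_floor = 1167 N.
μ_min = f / N_floor = 271.5 / 1167 = 0.233.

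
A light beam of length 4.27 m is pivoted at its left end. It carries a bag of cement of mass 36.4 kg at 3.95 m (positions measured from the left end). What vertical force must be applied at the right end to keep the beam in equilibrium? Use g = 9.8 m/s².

F ≈ 330 N

Taking torques about the left end:
Bag of cement: 36.4 × 9.8 = 356.7 N down at 3.95 m → arm 3.95 m, τ = 356.7 × 3.95 = 1409 N·m clockwise.
Net moment of the loads = 1409 N·m clockwise.
The upward force F acts at the right end, arm 4.27 m, giving F × 4.27 counterclockwise.
For rotational equilibrium, F × 4.27 = 1409, so F = 1409 / 4.27 = 330 N.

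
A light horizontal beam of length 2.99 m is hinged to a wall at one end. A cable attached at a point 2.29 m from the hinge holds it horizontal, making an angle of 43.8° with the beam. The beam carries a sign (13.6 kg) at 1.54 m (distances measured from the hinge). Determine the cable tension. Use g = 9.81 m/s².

T ≈ 130 N

Taking torques about the hinge:
Sign: 13.6 × 9.81 = 133.4 N down at 1.54 m → arm 1.54 m, τ = 133.4 × 1.54 = 205.4 N·m clockwise.
Total clockwise load moment = 205.4 N·m.
The cable tension T acts at 2.29 m; only its component perpendicular to the beam, T sinθ, produces torque. sin 43.8° = 0.6921.
For rotational equilibrium, T × 2.29 × 0.6921 = 205.4, so T = 205.4 / 1.585 = 130 N.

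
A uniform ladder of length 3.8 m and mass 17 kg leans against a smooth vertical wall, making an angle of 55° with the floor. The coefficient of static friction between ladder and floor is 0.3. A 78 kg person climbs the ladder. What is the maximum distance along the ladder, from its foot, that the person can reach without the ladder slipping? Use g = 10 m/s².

Sum moments about the foot of the ladder (the floor normal and friction both act there and drop out).
Ladder weight 17×10 = 170 N acts at 1.9 m along the ladder; its horizontal arm is 1.9·cos55° = 1.09 m → τ = 185.3 N·m clockwise.
Person weight 78×10 = 780 N at distance d → arm d·cos55° → τ = 780·d·0.5736 clockwise.
Wall normal N at the top has arm L sinθ = 3.113 m counterclockwise, so Στ = 0 gives N·3.113 = 185.3 + 447.4·d.
ΣFy = 0 ⇒ N_floor = 950 N, so the maximum friction is μ_s·N_floor = 0.3×950 = 285 N. ΣFx = 0 ⇒ N_wall = f, so at the slipping point N = 285 N.
Substituting: 285×3.113 = 185.3 + 447.4·d ⇒ d = (887.2 − 185.3) / 447.4 = 1.57 m.

d ≈ 1.57 m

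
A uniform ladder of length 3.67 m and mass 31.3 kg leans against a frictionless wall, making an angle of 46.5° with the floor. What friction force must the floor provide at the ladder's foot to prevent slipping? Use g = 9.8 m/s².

f ≈ 146 N

Taking torques about the foot of the ladder:
Ladder weight 31.3×9.8 = 306.7 N acts at 1.835 m along the ladder; its horizontal arm is 1.835·cos46.5° = 1.263 m → τ = 387.4 N·m clockwise.
Wall normal N acts horizontally at the top; its moment arm is the height L sinθ = 3.67·sin46.5° = 2.662 m, counterclockwise.
For rotational equilibrium, N × 2.662 = 387.4, so N = 146 N.
ΣFx = 0: friction at the foot balances the wall's push, so f = N_wall = 146 N.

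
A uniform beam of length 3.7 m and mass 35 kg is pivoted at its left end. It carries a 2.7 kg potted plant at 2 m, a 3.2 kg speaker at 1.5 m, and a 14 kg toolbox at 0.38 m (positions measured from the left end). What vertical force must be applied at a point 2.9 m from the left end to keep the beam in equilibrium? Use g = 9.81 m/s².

F ≈ 272 N

Sum moments about the left end (the unknown pivot reaction has zero arm there).
Beam weight: 35 × 9.81 = 343.4 N down at 1.85 m → arm 1.85 m, τ = 343.4 × 1.85 = 635.3 N·m clockwise.
Potted plant: 2.7 × 9.81 = 26.49 N down at 2 m → arm 2 m, τ = 26.49 × 2 = 52.98 N·m clockwise.
Speaker: 3.2 × 9.81 = 31.39 N down at 1.5 m → arm 1.5 m, τ = 31.39 × 1.5 = 47.09 N·m clockwise.
Toolbox: 14 × 9.81 = 137.3 N down at 0.38 m → arm 0.38 m, τ = 137.3 × 0.38 = 52.17 N·m clockwise.
Net moment of the loads = 787.5 N·m clockwise.
The upward force F acts at a point 2.9 m from the left end, arm 2.9 m, giving F × 2.9 counterclockwise.
Setting net torque to zero: F × 2.9 = 787.5 → F = 787.5 / 2.9 = 272 N.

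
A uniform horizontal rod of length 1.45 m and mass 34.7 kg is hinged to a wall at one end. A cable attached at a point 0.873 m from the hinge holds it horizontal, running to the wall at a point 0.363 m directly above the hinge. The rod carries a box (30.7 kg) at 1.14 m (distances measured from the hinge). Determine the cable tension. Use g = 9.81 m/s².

Taking torques about the hinge:
Beam weight: 34.7 × 9.81 = 340.4 N down at 0.725 m → arm 0.725 m, τ = 340.4 × 0.725 = 246.8 N·m clockwise.
Box: 30.7 × 9.81 = 301.2 N down at 1.14 m → arm 1.14 m, τ = 301.2 × 1.14 = 343.4 N·m clockwise.
Total clockwise load moment = 590.2 N·m.
The cable tension T acts at 0.873 m; only its component perpendicular to the rod, T sinθ, produces torque. sinθ = h/√(h²+d²) = 0.363/√(0.363²+0.873²) = 0.3839.
For rotational equilibrium, T × 0.873 × 0.3839 = 590.2, so T = 590.2 / 0.3351 = 1760 N.

T ≈ 1760 N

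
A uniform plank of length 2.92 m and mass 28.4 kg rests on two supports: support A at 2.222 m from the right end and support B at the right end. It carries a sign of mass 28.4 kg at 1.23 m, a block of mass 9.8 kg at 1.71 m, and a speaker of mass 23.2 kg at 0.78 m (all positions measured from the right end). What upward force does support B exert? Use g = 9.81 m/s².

Choose support A as the axis so its reaction then has zero moment arm.
Beam weight: 28.4 × 9.81 = 278.6 N down at 1.46 m → arm 0.762 m, τ = 278.6 × 0.762 = 212.3 N·m clockwise.
Sign: 28.4 × 9.81 = 278.6 N down at 1.23 m → arm 0.992 m, τ = 278.6 × 0.992 = 276.4 N·m clockwise.
Block: 9.8 × 9.81 = 96.14 N down at 1.71 m → arm 0.512 m, τ = 96.14 × 0.512 = 49.22 N·m clockwise.
Speaker: 23.2 × 9.81 = 227.6 N down at 0.78 m → arm 1.442 m, τ = 227.6 × 1.442 = 328.2 N·m clockwise.
Net load moment about support A = 866.1 N·m clockwise.
Reaction R at support B is upward at 0 m, arm 2.222 m → moment R × 2.222 counterclockwise.
For rotational equilibrium, R × 2.222 = 866.1, so R = 390 N.

R_B ≈ 390 N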